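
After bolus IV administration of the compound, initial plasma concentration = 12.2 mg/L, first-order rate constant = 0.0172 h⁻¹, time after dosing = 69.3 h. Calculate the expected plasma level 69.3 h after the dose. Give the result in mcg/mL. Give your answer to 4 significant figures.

C = C₀ · e^(−k·t) = 12.20 × e^(−0.01720 × 69.3)
  = 12.20 × 0.3036 = 3.704 mg/L
(3.704 mg/L = 3.704 mcg/mL)

3.704 mcg/mL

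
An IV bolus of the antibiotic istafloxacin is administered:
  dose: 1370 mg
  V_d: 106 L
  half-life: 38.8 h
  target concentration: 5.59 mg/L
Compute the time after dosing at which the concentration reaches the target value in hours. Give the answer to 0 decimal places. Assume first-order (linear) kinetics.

47 h

C₀ = Dose / Vd = 1370 / 106 = 12.92 mg/L
k = ln2 / t½ = 0.693147 / 38.8 = 0.01786 h⁻¹
t = ln(C₀ / C) / k = ln(12.92 / 5.59) / 0.01786
  = ln(2.311) / 0.01786 = 0.8377 / 0.01786 = 46.90 h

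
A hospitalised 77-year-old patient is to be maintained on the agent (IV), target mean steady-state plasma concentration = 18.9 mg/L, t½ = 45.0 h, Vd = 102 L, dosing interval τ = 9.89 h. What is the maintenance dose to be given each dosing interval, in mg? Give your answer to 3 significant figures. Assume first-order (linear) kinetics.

k = ln2 / t½ = 0.693147 / 45.0 = 0.01540 h⁻¹
CL = k × Vd = 0.01540 × 102 = 1.571 L/h
At steady state, Dose/τ = Css × CL.
Dose = Css × CL × τ = 18.9 × 1.571 × 9.89 = 293.7 mg

294 mg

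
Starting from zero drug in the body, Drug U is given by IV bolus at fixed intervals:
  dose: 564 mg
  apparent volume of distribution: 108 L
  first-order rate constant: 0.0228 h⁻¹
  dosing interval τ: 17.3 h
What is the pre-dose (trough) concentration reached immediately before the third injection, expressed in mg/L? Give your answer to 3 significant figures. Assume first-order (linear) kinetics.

5.89 mg/L

C₀ per dose = Dose / Vd = 564 / 108 = 5.222 mg/L
Fraction remaining after one interval: r = e^(−kτ) = e^(−0.02280 × 17.3) = 0.6741
Before dose 3, 2 doses have been given (aged 1τ, 2τ).
C_trough = C₀ × (r + r²) = 5.222 × (0.6741 + 0.4544) = 5.893 mg/L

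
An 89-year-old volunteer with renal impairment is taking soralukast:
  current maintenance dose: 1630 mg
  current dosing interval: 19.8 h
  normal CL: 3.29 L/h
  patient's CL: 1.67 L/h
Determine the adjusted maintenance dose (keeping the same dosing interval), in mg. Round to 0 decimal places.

827 mg

To keep the same average steady-state level, dosing rate must scale with clearance.
CL ratio = 1.67 / 3.29 = 0.5076
New dose (same interval) = 1630 × 0.5076 = 827.4 mg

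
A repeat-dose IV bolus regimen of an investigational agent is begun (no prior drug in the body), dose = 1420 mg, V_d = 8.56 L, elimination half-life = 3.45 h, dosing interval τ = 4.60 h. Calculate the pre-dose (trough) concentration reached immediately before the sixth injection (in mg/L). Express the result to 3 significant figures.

C₀ per dose = Dose / Vd = 1420 / 8.56 = 165.9 mg/L
k = ln2 / t½ = 0.693147 / 3.45 = 0.2009 h⁻¹
Fraction remaining after one interval: r = e^(−kτ) = e^(−0.2009 × 4.60) = 0.3969
Before dose 6, 5 doses have been given (aged 1τ, 2τ, 3τ, 4τ, 5τ).
C_trough = C₀ × (r + r² + … + r^5) = C₀ × r(1−r^5)/(1−r)
        = 165.9 × 0.3969 × (1 − 0.009849) / (1 − 0.3969) = 108.1 mg/L

108 mg/L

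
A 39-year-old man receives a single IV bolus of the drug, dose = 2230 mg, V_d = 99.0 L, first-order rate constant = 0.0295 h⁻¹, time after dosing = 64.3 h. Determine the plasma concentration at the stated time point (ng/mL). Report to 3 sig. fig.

C₀ = Dose / Vd = 2230 / 99.0 = 22.53 mg/L
C = C₀ · e^(−k·t) = 22.53 × e^(−0.02950 × 64.3)
  = 22.53 × 0.1500 = 3.380 mg/L
Convert: 3.380 mg/L × 1000 = 3380 ng/mL

3380 ng/mL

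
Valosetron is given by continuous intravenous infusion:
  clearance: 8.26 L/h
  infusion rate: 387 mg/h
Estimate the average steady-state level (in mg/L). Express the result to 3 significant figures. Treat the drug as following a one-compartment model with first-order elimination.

At steady state Css = R₀ / CL = 387 / 8.260 = 46.85 mg/L

46.9 mg/L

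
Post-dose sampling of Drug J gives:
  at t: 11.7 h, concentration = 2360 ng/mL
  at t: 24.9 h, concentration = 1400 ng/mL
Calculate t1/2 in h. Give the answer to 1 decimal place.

17.5 h

k = ln(C₁/C₂) / (t₂ − t₁) = ln(2360/1400) / (24.9 − 11.7)
  = 0.5222 / 13.20 = 0.03956 h⁻¹
t½ = ln2 / k = 0.693147 / 0.03956 = 17.52 h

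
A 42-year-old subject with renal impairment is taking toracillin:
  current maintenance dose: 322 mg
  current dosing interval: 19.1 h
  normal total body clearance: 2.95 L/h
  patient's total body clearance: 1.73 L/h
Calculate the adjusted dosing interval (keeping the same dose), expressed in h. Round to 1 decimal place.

32.6 h

To keep the same average steady-state level, dosing rate must scale with clearance.
CL ratio = 1.73 / 2.95 = 0.5864
New interval (same dose) = 19.1 / 0.5864 = 32.57 h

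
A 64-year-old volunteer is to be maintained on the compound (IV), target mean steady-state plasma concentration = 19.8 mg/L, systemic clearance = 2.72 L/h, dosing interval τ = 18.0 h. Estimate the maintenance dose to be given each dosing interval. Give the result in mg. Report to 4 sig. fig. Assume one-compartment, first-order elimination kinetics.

At steady state, Dose/τ = Css × CL.
Dose = Css × CL × τ = 19.8 × 2.720 × 18.0 = 969.4 mg

969.4 mg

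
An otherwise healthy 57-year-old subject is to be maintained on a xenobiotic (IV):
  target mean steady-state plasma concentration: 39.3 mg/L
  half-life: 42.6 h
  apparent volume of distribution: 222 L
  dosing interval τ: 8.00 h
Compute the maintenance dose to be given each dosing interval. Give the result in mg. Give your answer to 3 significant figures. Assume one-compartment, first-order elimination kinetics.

1140 mg

k = ln2 / t½ = 0.693147 / 42.6 = 0.01627 h⁻¹
CL = k × Vd = 0.01627 × 222 = 3.612 L/h
At steady state, Dose/τ = Css × CL.
Dose = Css × CL × τ = 39.3 × 3.612 × 8.00 = 1136 mg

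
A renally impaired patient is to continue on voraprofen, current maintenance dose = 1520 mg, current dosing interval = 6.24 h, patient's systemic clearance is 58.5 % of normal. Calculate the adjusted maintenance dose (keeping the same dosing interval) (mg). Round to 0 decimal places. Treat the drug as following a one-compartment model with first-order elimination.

889 mg

To keep the same average steady-state level, dosing rate must scale with clearance.
CL ratio = 58.5 / 100 = 0.5850
New dose (same interval) = 1520 × 0.5850 = 889.2 mg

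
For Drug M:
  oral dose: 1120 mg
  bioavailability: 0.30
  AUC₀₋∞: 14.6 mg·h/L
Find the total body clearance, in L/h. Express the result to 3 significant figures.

23.0 L/h

CL = F·Dose / AUC = 0.30 × 1120 / 14.6 = 23.01 L/h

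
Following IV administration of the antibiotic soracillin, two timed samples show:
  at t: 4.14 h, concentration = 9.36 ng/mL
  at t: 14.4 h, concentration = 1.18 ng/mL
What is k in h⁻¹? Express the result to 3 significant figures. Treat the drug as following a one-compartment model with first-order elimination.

0.202 h⁻¹

k = ln(C₁/C₂) / (t₂ − t₁) = ln(9.36/1.18) / (14.4 − 4.14)
  = 2.071 / 10.26 = 0.2019 h⁻¹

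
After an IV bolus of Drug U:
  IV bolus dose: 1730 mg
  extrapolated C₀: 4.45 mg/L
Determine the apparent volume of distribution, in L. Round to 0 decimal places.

Vd = Dose / C₀ = 1730 / 4.45 = 388.8 L

389 L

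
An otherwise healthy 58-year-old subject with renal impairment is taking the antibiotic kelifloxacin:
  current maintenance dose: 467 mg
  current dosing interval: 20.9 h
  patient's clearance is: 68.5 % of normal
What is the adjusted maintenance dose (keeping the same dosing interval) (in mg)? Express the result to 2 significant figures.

320 mg

To keep the same average steady-state level, dosing rate must scale with clearance.
CL ratio = 68.5 / 100 = 0.6850
New dose (same interval) = 467 × 0.6850 = 319.9 mg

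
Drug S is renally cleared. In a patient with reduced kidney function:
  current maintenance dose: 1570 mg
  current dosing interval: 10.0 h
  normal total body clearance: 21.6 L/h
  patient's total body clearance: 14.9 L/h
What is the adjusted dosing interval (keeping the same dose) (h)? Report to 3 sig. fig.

14.5 h

To keep the same average steady-state level, dosing rate must scale with clearance.
CL ratio = 14.9 / 21.6 = 0.6898
New interval (same dose) = 10.0 / 0.6898 = 14.50 h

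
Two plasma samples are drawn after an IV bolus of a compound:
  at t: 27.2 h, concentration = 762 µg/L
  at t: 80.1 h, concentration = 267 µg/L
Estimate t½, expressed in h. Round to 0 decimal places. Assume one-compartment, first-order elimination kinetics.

k = ln(C₁/C₂) / (t₂ − t₁) = ln(762/267) / (80.1 − 27.2)
  = 1.049 / 52.90 = 0.01983 h⁻¹
t½ = ln2 / k = 0.693147 / 0.01983 = 34.95 h

35 h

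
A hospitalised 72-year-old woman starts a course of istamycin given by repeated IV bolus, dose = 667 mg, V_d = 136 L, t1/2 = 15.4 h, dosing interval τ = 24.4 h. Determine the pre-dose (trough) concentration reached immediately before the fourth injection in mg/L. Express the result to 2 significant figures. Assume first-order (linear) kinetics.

C₀ per dose = Dose / Vd = 667 / 136 = 4.904 mg/L
k = ln2 / t½ = 0.693147 / 15.4 = 0.04501 h⁻¹
Fraction remaining after one interval: r = e^(−kτ) = e^(−0.04501 × 24.4) = 0.3335
Before dose 4, 3 doses have been given (aged 1τ, 2τ, 3τ).
C_trough = C₀ × (r + r² + … + r^3) = C₀ × r(1−r^3)/(1−r)
        = 4.904 × 0.3335 × (1 − 0.03709) / (1 − 0.3335) = 2.363 mg/L

2.4 mg/L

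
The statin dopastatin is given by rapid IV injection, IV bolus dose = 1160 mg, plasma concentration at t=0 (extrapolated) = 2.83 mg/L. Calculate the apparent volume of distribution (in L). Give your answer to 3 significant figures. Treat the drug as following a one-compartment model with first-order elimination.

Vd = Dose / C₀ = 1160 / 2.83 = 409.9 L

410 L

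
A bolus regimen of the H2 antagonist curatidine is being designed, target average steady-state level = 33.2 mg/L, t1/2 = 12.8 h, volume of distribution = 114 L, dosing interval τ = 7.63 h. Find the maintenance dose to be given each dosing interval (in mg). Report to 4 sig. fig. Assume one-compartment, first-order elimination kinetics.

1564 mg

k = ln2 / t½ = 0.693147 / 12.8 = 0.05415 h⁻¹
CL = k × Vd = 0.05415 × 114 = 6.173 L/h
At steady state, Dose/τ = Css × CL.
Dose = Css × CL × τ = 33.2 × 6.173 × 7.63 = 1564 mg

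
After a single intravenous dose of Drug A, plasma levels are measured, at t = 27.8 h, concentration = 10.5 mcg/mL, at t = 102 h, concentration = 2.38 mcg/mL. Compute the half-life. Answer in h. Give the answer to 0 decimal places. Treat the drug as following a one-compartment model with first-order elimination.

35 h

k = ln(C₁/C₂) / (t₂ − t₁) = ln(10.5/2.38) / (102 − 27.8)
  = 1.484 / 74.20 = 0.02000 h⁻¹
t½ = ln2 / k = 0.693147 / 0.02000 = 34.66 h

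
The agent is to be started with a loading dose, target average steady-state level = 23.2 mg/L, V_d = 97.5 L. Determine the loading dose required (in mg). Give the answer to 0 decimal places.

2262 mg

LD = Css × Vd = 23.2 × 97.5 = 2262 mg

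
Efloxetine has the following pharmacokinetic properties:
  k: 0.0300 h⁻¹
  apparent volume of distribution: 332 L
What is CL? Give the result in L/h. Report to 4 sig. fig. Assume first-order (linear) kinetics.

9.960 L/h

CL = k × Vd = 0.0300 × 332 = 9.960 L/h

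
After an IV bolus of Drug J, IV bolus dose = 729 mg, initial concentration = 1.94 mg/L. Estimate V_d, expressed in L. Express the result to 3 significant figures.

Vd = Dose / C₀ = 729.0 / 1.94 = 375.8 L

376 L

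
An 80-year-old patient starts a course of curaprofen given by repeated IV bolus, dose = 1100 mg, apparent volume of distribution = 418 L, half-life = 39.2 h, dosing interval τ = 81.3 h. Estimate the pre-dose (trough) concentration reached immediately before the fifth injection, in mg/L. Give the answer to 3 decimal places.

C₀ per dose = Dose / Vd = 1100 / 418 = 2.632 mg/L
k = ln2 / t½ = 0.693147 / 39.2 = 0.01768 h⁻¹
Fraction remaining after one interval: r = e^(−kτ) = e^(−0.01768 × 81.3) = 0.2375
Before dose 5, 4 doses have been given (aged 1τ, 2τ, 3τ, 4τ).
C_trough = C₀ × (r + r² + … + r^4) = C₀ × r(1−r^4)/(1−r)
        = 2.632 × 0.2375 × (1 − 0.003182) / (1 − 0.2375) = 0.8172 mg/L

0.817 mg/L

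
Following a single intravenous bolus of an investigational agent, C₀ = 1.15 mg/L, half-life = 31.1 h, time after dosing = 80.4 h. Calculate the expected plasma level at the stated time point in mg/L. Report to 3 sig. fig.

0.192 mg/L

k = ln2 / t½ = 0.693147 / 31.1 = 0.02229 h⁻¹
C = C₀ · e^(−k·t) = 1.150 × e^(−0.02229 × 80.4)
  = 1.150 × 0.1666 = 0.1916 mg/L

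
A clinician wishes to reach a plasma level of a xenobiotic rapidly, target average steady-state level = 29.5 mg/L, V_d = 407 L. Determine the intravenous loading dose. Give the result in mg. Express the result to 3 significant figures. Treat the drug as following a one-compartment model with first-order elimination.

LD = Css × Vd = 29.5 × 407 = 12010 mg

12000 mg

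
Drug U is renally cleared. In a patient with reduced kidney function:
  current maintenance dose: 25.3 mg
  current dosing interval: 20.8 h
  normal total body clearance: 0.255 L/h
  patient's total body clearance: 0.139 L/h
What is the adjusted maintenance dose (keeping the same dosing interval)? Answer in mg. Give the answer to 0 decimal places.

To keep the same average steady-state level, dosing rate must scale with clearance.
CL ratio = 0.139 / 0.255 = 0.5451
New dose (same interval) = 25.3 × 0.5451 = 13.79 mg

14 mg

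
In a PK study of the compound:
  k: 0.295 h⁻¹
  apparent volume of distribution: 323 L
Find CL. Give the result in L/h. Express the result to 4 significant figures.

CL = k × Vd = 0.295 × 323 = 95.29 L/h

95.29 L/h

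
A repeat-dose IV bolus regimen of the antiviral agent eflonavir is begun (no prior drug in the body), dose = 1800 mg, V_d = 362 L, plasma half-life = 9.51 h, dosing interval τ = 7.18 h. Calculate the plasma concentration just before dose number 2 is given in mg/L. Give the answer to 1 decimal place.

2.9 mg/L

C₀ per dose = Dose / Vd = 1800 / 362 = 4.972 mg/L
k = ln2 / t½ = 0.693147 / 9.51 = 0.07289 h⁻¹
Fraction remaining after one interval: r = e^(−kτ) = e^(−0.07289 × 7.18) = 0.5925
Before dose 2, 1 dose has been given (aged 1τ).
C_trough = C₀ × r = 4.972 × 0.5925 = 2.946 mg/L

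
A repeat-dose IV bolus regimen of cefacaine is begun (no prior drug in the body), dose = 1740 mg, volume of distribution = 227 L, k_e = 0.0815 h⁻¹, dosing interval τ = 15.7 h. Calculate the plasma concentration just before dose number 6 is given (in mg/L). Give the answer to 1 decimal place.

C₀ per dose = Dose / Vd = 1740 / 227 = 7.665 mg/L
Fraction remaining after one interval: r = e^(−kτ) = e^(−0.08150 × 15.7) = 0.2782
Before dose 6, 5 doses have been given (aged 1τ, 2τ, 3τ, 4τ, 5τ).
C_trough = C₀ × (r + r² + … + r^5) = C₀ × r(1−r^5)/(1−r)
        = 7.665 × 0.2782 × (1 − 0.001666) / (1 − 0.2782) = 2.949 mg/L

2.9 mg/L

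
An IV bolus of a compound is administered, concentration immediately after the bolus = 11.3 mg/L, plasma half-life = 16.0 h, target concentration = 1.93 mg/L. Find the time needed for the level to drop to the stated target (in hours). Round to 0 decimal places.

k = ln2 / t½ = 0.693147 / 16.0 = 0.04332 h⁻¹
t = ln(C₀ / C) / k = ln(11.30 / 1.93) / 0.04332
  = ln(5.855) / 0.04332 = 1.767 / 0.04332 = 40.79 h

41 h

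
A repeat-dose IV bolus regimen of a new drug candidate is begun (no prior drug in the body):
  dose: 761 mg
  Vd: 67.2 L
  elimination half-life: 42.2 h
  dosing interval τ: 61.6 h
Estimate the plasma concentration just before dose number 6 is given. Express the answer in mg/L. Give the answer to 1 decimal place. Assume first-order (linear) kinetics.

6.4 mg/L

C₀ per dose = Dose / Vd = 761 / 67.2 = 11.32 mg/L
k = ln2 / t½ = 0.693147 / 42.2 = 0.01643 h⁻¹
Fraction remaining after one interval: r = e^(−kτ) = e^(−0.01643 × 61.6) = 0.3635
Before dose 6, 5 doses have been given (aged 1τ, 2τ, 3τ, 4τ, 5τ).
C_trough = C₀ × (r + r² + … + r^5) = C₀ × r(1−r^5)/(1−r)
        = 11.32 × 0.3635 × (1 − 0.006346) / (1 − 0.3635) = 6.424 mg/L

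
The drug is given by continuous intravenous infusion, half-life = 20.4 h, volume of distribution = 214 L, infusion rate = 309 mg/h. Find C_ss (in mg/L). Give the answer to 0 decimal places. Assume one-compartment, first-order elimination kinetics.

42 mg/L

k = ln2 / t½ = 0.693147 / 20.4 = 0.03398 h⁻¹
CL = k × Vd = 0.03398 × 214 = 7.272 L/h
At steady state Css = R₀ / CL = 309 / 7.272 = 42.49 mg/L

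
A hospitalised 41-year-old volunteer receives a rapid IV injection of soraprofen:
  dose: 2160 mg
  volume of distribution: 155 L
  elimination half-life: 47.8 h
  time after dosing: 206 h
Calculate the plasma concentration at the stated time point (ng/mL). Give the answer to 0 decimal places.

703 ng/mL

C₀ = Dose / Vd = 2160 / 155 = 13.94 mg/L
k = ln2 / t½ = 0.693147 / 47.8 = 0.01450 h⁻¹
C = C₀ · e^(−k·t) = 13.94 × e^(−0.01450 × 206)
  = 13.94 × 0.05044 = 0.7031 mg/L
Convert: 0.7031 mg/L × 1000 = 703.1 ng/mL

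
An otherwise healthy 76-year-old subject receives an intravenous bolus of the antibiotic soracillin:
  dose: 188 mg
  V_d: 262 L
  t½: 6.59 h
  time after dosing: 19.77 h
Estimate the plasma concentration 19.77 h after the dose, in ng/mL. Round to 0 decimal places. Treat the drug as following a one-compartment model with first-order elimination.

C₀ = Dose / Vd = 188.0 / 262 = 0.7176 mg/L
k = ln2 / t½ = 0.693147 / 6.59 = 0.1052 h⁻¹
t / t½ = 19.77 / 6.59 = 3 half-lives
C = C₀ × (1/2)^3 = 0.7176 × 0.1250 = 0.08970 mg/L
Convert: 0.08970 mg/L × 1000 = 89.70 ng/mL

90 ng/mL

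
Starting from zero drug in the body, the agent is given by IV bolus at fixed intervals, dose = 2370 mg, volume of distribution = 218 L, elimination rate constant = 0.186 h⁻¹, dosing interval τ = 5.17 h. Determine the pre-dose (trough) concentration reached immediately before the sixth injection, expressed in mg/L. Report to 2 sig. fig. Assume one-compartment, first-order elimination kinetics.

C₀ per dose = Dose / Vd = 2370 / 218 = 10.87 mg/L
Fraction remaining after one interval: r = e^(−kτ) = e^(−0.1860 × 5.17) = 0.3823
Before dose 6, 5 doses have been given (aged 1τ, 2τ, 3τ, 4τ, 5τ).
C_trough = C₀ × (r + r² + … + r^5) = C₀ × r(1−r^5)/(1−r)
        = 10.87 × 0.3823 × (1 − 0.008166) / (1 − 0.3823) = 6.673 mg/L

6.7 mg/L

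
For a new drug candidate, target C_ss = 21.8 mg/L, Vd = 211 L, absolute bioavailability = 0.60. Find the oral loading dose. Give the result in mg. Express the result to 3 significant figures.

LD = Css × Vd / F = 21.8 × 211 / 0.60 = 7666 mg

7670 mg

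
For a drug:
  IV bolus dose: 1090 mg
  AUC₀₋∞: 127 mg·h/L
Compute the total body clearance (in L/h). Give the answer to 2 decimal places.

CL = Dose / AUC = 1090 / 127 = 8.583 L/h

8.58 L/h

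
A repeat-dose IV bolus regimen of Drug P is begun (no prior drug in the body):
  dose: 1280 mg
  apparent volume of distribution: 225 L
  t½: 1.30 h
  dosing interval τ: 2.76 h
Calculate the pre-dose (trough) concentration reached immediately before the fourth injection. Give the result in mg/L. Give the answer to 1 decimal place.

1.7 mg/L

C₀ per dose = Dose / Vd = 1280 / 225 = 5.689 mg/L
k = ln2 / t½ = 0.693147 / 1.30 = 0.5332 h⁻¹
Fraction remaining after one interval: r = e^(−kτ) = e^(−0.5332 × 2.76) = 0.2296
Before dose 4, 3 doses have been given (aged 1τ, 2τ, 3τ).
C_trough = C₀ × (r + r² + … + r^3) = C₀ × r(1−r^3)/(1−r)
        = 5.689 × 0.2296 × (1 − 0.01210) / (1 − 0.2296) = 1.675 mg/L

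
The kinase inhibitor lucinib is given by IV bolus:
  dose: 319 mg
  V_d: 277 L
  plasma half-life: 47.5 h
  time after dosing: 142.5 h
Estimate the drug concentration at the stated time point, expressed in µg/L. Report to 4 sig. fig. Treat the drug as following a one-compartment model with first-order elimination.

C₀ = Dose / Vd = 319.0 / 277 = 1.152 mg/L
k = ln2 / t½ = 0.693147 / 47.5 = 0.01459 h⁻¹
t / t½ = 142.5 / 47.5 = 3 half-lives
C = C₀ × (1/2)^3 = 1.152 × 0.1250 = 0.1440 mg/L
Convert: 0.1440 mg/L × 1000 = 144.0 µg/L

144.0 µg/L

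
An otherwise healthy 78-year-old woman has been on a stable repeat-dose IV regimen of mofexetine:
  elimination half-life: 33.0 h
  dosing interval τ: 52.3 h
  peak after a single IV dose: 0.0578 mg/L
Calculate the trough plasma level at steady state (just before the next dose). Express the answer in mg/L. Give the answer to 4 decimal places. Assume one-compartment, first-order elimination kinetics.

k = ln2 / t½ = 0.693147 / 33.0 = 0.02100 h⁻¹
e^(−kτ) = e^(−0.02100 × 52.3) = 0.3334
Accumulation ratio R = 1 / (1 − e^(−kτ)) = 1 / (1 − 0.3334) = 1.500
Steady-state trough = C₀ × R × e^(−kτ) = 0.0578 × 1.500 × 0.3334 = 0.02891 mg/L

0.0289 mg/L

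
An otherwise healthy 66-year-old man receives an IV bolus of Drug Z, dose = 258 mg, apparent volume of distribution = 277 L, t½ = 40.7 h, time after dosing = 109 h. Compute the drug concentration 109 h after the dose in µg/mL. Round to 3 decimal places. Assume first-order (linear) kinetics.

C₀ = Dose / Vd = 258.0 / 277 = 0.9314 mg/L
k = ln2 / t½ = 0.693147 / 40.7 = 0.01703 h⁻¹
C = C₀ · e^(−k·t) = 0.9314 × e^(−0.01703 × 109)
  = 0.9314 × 0.1563 = 0.1456 mg/L
(0.1456 mg/L = 0.1456 µg/mL)

0.146 µg/mL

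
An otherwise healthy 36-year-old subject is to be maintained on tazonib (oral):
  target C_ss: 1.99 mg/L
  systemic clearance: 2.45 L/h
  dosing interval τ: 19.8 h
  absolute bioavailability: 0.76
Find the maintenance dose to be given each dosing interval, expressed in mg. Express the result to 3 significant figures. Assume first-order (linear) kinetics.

At steady state, F × (Dose/τ) = Css × CL.
Dose = Css × CL × τ / F = 1.99 × 2.450 × 19.8 / 0.76 = 127.0 mg

127 mg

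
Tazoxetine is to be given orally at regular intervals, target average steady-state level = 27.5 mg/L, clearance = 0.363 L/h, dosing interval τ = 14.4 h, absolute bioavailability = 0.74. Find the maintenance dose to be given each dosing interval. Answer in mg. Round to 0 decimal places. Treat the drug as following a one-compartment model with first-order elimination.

At steady state, F × (Dose/τ) = Css × CL.
Dose = Css × CL × τ / F = 27.5 × 0.3630 × 14.4 / 0.74 = 194.3 mg

194 mg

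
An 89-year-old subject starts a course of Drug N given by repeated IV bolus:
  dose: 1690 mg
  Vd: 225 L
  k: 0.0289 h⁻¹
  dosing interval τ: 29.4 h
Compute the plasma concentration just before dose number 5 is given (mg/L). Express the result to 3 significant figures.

C₀ per dose = Dose / Vd = 1690 / 225 = 7.511 mg/L
Fraction remaining after one interval: r = e^(−kτ) = e^(−0.02890 × 29.4) = 0.4276
Before dose 5, 4 doses have been given (aged 1τ, 2τ, 3τ, 4τ).
C_trough = C₀ × (r + r² + … + r^4) = C₀ × r(1−r^4)/(1−r)
        = 7.511 × 0.4276 × (1 − 0.03343) / (1 − 0.4276) = 5.423 mg/L

5.42 mg/L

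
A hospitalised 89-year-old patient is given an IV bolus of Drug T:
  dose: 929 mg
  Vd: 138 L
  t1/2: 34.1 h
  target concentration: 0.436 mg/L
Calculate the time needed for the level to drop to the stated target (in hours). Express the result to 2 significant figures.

130 h

C₀ = Dose / Vd = 929.0 / 138 = 6.732 mg/L
k = ln2 / t½ = 0.693147 / 34.1 = 0.02033 h⁻¹
t = ln(C₀ / C) / k = ln(6.732 / 0.436) / 0.02033
  = ln(15.44) / 0.02033 = 2.737 / 0.02033 = 134.6 h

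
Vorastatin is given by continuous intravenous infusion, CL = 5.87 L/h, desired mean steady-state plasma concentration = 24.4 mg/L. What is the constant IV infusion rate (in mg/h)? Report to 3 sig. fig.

At steady state, infusion rate R₀ = Css × CL = 24.4 × 5.870 = 143.2 mg/h

143 mg/h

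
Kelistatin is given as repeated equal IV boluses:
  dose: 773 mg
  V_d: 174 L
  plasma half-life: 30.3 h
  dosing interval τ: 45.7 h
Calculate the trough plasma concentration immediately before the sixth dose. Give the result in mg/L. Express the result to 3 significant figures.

2.40 mg/L

C₀ per dose = Dose / Vd = 773 / 174 = 4.443 mg/L
k = ln2 / t½ = 0.693147 / 30.3 = 0.02288 h⁻¹
Fraction remaining after one interval: r = e^(−kτ) = e^(−0.02288 × 45.7) = 0.3515
Before dose 6, 5 doses have been given (aged 1τ, 2τ, 3τ, 4τ, 5τ).
C_trough = C₀ × (r + r² + … + r^5) = C₀ × r(1−r^5)/(1−r)
        = 4.443 × 0.3515 × (1 − 0.005366) / (1 − 0.3515) = 2.395 mg/L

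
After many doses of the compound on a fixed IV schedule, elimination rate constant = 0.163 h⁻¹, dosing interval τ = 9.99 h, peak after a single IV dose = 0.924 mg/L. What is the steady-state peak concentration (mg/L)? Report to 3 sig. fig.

e^(−kτ) = e^(−0.1630 × 9.99) = 0.1962
Accumulation ratio R = 1 / (1 − e^(−kτ)) = 1 / (1 − 0.1962) = 1.244
Steady-state peak = C₀ × R = 0.924 × 1.244 = 1.149 mg/L

1.15 mg/L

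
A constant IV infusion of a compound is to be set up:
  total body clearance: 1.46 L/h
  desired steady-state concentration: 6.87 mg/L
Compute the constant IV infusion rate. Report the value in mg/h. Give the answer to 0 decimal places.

At steady state, infusion rate R₀ = Css × CL = 6.87 × 1.460 = 10.03 mg/h

10 mg/h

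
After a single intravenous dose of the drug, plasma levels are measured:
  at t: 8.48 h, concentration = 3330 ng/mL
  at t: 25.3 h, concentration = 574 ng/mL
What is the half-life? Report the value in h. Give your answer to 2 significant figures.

k = ln(C₁/C₂) / (t₂ − t₁) = ln(3330/574) / (25.3 − 8.48)
  = 1.758 / 16.82 = 0.1045 h⁻¹
t½ = ln2 / k = 0.693147 / 0.1045 = 6.633 h

6.6 h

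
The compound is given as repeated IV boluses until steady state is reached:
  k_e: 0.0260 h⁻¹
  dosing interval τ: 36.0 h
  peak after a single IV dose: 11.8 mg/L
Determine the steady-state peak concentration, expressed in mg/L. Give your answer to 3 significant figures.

19.4 mg/L

e^(−kτ) = e^(−0.02600 × 36.0) = 0.3922
Accumulation ratio R = 1 / (1 − e^(−kτ)) = 1 / (1 − 0.3922) = 1.645
Steady-state peak = C₀ × R = 11.8 × 1.645 = 19.41 mg/L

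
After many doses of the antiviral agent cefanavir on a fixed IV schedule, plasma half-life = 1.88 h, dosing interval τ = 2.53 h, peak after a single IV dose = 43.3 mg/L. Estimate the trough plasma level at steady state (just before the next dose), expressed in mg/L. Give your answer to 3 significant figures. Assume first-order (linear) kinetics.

k = ln2 / t½ = 0.693147 / 1.88 = 0.3687 h⁻¹
e^(−kτ) = e^(−0.3687 × 2.53) = 0.3934
Accumulation ratio R = 1 / (1 − e^(−kτ)) = 1 / (1 − 0.3934) = 1.649
Steady-state trough = C₀ × R × e^(−kτ) = 43.3 × 1.649 × 0.3934 = 28.09 mg/L

28.1 mg/L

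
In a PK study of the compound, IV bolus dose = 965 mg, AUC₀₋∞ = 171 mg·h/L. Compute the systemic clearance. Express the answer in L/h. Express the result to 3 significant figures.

CL = Dose / AUC = 965 / 171 = 5.643 L/h

5.64 L/h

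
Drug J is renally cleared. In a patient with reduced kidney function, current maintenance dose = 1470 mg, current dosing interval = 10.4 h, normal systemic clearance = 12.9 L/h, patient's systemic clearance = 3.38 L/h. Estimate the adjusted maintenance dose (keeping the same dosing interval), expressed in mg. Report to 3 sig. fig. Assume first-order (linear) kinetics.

To keep the same average steady-state level, dosing rate must scale with clearance.
CL ratio = 3.38 / 12.9 = 0.2620
New dose (same interval) = 1470 × 0.2620 = 385.1 mg

385 mg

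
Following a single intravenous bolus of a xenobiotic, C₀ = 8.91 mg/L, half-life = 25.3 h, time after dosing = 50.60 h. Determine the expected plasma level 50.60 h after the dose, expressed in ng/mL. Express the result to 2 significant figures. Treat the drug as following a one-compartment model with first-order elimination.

2200 ng/mL

k = ln2 / t½ = 0.693147 / 25.3 = 0.02740 h⁻¹
t / t½ = 50.60 / 25.3 = 2 half-lives
C = C₀ × (1/2)^2 = 8.910 × 0.2500 = 2.228 mg/L
Convert: 2.228 mg/L × 1000 = 2228 ng/mL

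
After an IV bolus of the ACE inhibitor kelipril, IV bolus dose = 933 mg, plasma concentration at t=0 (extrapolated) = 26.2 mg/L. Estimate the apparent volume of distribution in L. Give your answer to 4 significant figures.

Vd = Dose / C₀ = 933.0 / 26.2 = 35.61 L

35.61 L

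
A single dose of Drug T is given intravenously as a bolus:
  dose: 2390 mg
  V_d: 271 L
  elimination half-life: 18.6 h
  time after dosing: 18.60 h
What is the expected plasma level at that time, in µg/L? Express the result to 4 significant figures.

C₀ = Dose / Vd = 2390 / 271 = 8.819 mg/L
k = ln2 / t½ = 0.693147 / 18.6 = 0.03727 h⁻¹
t / t½ = 18.60 / 18.6 = 1 half-lives
C = C₀ × (1/2)^1 = 8.819 × 0.5000 = 4.410 mg/L
Convert: 4.410 mg/L × 1000 = 4410 µg/L

4410 µg/L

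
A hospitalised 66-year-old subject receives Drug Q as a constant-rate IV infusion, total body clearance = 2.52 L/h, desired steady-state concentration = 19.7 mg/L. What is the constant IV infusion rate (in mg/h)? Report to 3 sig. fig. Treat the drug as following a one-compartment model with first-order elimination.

49.6 mg/h

At steady state, infusion rate R₀ = Css × CL = 19.7 × 2.520 = 49.64 mg/h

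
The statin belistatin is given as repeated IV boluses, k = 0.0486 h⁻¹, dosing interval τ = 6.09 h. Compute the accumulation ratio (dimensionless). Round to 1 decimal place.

3.9

e^(−kτ) = e^(−0.04860 × 6.09) = 0.7438
Accumulation ratio R = 1 / (1 − e^(−kτ)) = 1 / (1 − 0.7438) = 3.903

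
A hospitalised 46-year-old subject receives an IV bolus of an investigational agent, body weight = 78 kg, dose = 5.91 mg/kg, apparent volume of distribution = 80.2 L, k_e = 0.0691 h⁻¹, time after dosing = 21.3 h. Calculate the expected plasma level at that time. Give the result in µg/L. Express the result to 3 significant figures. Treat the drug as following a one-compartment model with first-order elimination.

Total dose = 5.91 × 78 = 461.0 mg
C₀ = Dose / Vd = 461.0 / 80.2 = 5.748 mg/L
C = C₀ · e^(−k·t) = 5.748 × e^(−0.06910 × 21.3)
  = 5.748 × 0.2295 = 1.319 mg/L
Convert: 1.319 mg/L × 1000 = 1319 µg/L

1320 µg/L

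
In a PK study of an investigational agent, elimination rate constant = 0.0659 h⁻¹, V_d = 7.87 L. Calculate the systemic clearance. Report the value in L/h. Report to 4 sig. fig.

0.5186 L/h

CL = k × Vd = 0.0659 × 7.87 = 0.5186 L/h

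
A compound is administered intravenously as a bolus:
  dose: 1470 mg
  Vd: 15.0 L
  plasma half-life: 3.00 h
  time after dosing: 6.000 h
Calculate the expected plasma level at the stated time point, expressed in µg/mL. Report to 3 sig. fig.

C₀ = Dose / Vd = 1470 / 15.0 = 98.00 mg/L
k = ln2 / t½ = 0.693147 / 3.00 = 0.2310 h⁻¹
t / t½ = 6.000 / 3.00 = 2 half-lives
C = C₀ × (1/2)^2 = 98.00 × 0.2500 = 24.50 mg/L
(24.50 mg/L = 24.50 µg/mL)

24.5 µg/mL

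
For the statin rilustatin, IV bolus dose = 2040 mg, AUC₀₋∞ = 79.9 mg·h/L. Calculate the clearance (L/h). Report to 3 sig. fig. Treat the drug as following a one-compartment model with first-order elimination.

25.5 L/h

CL = Dose / AUC = 2040 / 79.9 = 25.53 L/h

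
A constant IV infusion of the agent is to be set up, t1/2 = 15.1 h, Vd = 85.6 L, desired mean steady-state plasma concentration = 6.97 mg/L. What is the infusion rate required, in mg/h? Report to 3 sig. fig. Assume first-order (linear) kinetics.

k = ln2 / t½ = 0.693147 / 15.1 = 0.04590 h⁻¹
CL = k × Vd = 0.04590 × 85.6 = 3.929 L/h
At steady state, infusion rate R₀ = Css × CL = 6.97 × 3.929 = 27.39 mg/h

27.4 mg/h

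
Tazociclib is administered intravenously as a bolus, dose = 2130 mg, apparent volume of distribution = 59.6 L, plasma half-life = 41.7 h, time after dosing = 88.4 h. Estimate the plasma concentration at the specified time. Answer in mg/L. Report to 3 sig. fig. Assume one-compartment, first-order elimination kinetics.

C₀ = Dose / Vd = 2130 / 59.6 = 35.74 mg/L
k = ln2 / t½ = 0.693147 / 41.7 = 0.01662 h⁻¹
C = C₀ · e^(−k·t) = 35.74 × e^(−0.01662 × 88.4)
  = 35.74 × 0.2301 = 8.224 mg/L

8.22 mg/L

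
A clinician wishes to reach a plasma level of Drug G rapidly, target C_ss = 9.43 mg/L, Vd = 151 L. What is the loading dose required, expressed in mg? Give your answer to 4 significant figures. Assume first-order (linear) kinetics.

1424 mg

LD = Css × Vd = 9.43 × 151 = 1424 mg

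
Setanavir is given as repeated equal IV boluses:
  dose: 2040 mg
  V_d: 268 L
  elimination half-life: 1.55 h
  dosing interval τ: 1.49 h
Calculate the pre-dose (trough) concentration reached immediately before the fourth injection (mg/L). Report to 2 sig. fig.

C₀ per dose = Dose / Vd = 2040 / 268 = 7.612 mg/L
k = ln2 / t½ = 0.693147 / 1.55 = 0.4472 h⁻¹
Fraction remaining after one interval: r = e^(−kτ) = e^(−0.4472 × 1.49) = 0.5136
Before dose 4, 3 doses have been given (aged 1τ, 2τ, 3τ).
C_trough = C₀ × (r + r² + … + r^3) = C₀ × r(1−r^3)/(1−r)
        = 7.612 × 0.5136 × (1 − 0.1355) / (1 − 0.5136) = 6.949 mg/L

6.9 mg/L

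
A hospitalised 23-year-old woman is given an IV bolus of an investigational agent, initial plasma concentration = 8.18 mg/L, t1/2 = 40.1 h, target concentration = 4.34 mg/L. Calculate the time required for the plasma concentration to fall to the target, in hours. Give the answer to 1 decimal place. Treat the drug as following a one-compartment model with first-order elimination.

36.7 h

k = ln2 / t½ = 0.693147 / 40.1 = 0.01729 h⁻¹
t = ln(C₀ / C) / k = ln(8.180 / 4.34) / 0.01729
  = ln(1.885) / 0.01729 = 0.6339 / 0.01729 = 36.66 h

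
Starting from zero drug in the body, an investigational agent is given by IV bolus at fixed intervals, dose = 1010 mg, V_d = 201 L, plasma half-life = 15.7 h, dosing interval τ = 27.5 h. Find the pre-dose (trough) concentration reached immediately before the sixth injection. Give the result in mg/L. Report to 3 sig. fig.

C₀ per dose = Dose / Vd = 1010 / 201 = 5.025 mg/L
k = ln2 / t½ = 0.693147 / 15.7 = 0.04415 h⁻¹
Fraction remaining after one interval: r = e^(−kτ) = e^(−0.04415 × 27.5) = 0.2970
Before dose 6, 5 doses have been given (aged 1τ, 2τ, 3τ, 4τ, 5τ).
C_trough = C₀ × (r + r² + … + r^5) = C₀ × r(1−r^5)/(1−r)
        = 5.025 × 0.2970 × (1 − 0.002311) / (1 − 0.2970) = 2.118 mg/L

2.12 mg/L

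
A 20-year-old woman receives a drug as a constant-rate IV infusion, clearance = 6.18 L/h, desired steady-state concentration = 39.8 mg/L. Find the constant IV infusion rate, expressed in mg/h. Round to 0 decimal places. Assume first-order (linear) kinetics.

246 mg/h

At steady state, infusion rate R₀ = Css × CL = 39.8 × 6.180 = 246.0 mg/h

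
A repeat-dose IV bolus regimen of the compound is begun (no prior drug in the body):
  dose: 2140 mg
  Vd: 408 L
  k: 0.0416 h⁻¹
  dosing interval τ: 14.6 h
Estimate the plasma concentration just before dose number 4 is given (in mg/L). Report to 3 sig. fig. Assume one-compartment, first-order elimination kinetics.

5.26 mg/L

C₀ per dose = Dose / Vd = 2140 / 408 = 5.245 mg/L
Fraction remaining after one interval: r = e^(−kτ) = e^(−0.04160 × 14.6) = 0.5448
Before dose 4, 3 doses have been given (aged 1τ, 2τ, 3τ).
C_trough = C₀ × (r + r² + … + r^3) = C₀ × r(1−r^3)/(1−r)
        = 5.245 × 0.5448 × (1 − 0.1617) / (1 − 0.5448) = 5.262 mg/L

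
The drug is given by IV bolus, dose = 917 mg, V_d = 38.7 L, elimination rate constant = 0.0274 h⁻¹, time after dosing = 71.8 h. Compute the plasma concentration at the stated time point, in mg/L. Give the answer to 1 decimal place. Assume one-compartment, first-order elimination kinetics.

C₀ = Dose / Vd = 917.0 / 38.7 = 23.70 mg/L
C = C₀ · e^(−k·t) = 23.70 × e^(−0.02740 × 71.8)
  = 23.70 × 0.1398 = 3.313 mg/L

3.3 mg/L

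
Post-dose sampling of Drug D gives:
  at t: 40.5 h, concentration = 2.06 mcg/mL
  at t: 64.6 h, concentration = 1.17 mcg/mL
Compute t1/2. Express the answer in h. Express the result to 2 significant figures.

k = ln(C₁/C₂) / (t₂ − t₁) = ln(2.06/1.17) / (64.6 − 40.5)
  = 0.5657 / 24.10 = 0.02347 h⁻¹
t½ = ln2 / k = 0.693147 / 0.02347 = 29.53 h

30 h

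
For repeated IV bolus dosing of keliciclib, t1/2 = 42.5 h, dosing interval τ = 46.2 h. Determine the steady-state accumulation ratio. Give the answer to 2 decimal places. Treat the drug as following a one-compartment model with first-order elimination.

1.89

k = ln2 / t½ = 0.693147 / 42.5 = 0.01631 h⁻¹
e^(−kτ) = e^(−0.01631 × 46.2) = 0.4707
Accumulation ratio R = 1 / (1 − e^(−kτ)) = 1 / (1 − 0.4707) = 1.889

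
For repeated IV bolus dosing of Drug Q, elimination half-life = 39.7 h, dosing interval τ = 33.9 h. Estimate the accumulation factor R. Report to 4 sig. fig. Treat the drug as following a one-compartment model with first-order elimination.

k = ln2 / t½ = 0.693147 / 39.7 = 0.01746 h⁻¹
e^(−kτ) = e^(−0.01746 × 33.9) = 0.5533
Accumulation ratio R = 1 / (1 − e^(−kτ)) = 1 / (1 − 0.5533) = 2.239

2.239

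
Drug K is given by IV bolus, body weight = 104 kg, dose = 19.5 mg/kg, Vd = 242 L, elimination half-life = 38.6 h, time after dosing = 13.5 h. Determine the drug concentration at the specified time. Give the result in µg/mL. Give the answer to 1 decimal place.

Total dose = 19.5 × 104 = 2028 mg
C₀ = Dose / Vd = 2028 / 242 = 8.380 mg/L
k = ln2 / t½ = 0.693147 / 38.6 = 0.01796 h⁻¹
C = C₀ · e^(−k·t) = 8.380 × e^(−0.01796 × 13.5)
  = 8.380 × 0.7847 = 6.576 mg/L
(6.576 mg/L = 6.576 µg/mL)

6.6 µg/mL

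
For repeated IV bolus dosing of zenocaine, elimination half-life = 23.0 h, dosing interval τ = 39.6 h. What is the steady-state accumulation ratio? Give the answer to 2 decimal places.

k = ln2 / t½ = 0.693147 / 23.0 = 0.03014 h⁻¹
e^(−kτ) = e^(−0.03014 × 39.6) = 0.3031
Accumulation ratio R = 1 / (1 − e^(−kτ)) = 1 / (1 − 0.3031) = 1.435

1.44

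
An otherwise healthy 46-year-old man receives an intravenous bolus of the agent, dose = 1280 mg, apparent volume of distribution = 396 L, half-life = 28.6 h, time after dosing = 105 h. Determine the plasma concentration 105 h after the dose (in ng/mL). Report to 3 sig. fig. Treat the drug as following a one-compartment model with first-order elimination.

254 ng/mL

C₀ = Dose / Vd = 1280 / 396 = 3.232 mg/L
k = ln2 / t½ = 0.693147 / 28.6 = 0.02424 h⁻¹
C = C₀ · e^(−k·t) = 3.232 × e^(−0.02424 × 105)
  = 3.232 × 0.07846 = 0.2536 mg/L
Convert: 0.2536 mg/L × 1000 = 253.6 ng/mL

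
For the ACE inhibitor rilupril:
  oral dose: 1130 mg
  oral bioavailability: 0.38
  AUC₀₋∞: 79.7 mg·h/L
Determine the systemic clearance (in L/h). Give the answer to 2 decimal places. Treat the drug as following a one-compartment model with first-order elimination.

CL = F·Dose / AUC = 0.38 × 1130 / 79.7 = 5.388 L/h

5.39 L/h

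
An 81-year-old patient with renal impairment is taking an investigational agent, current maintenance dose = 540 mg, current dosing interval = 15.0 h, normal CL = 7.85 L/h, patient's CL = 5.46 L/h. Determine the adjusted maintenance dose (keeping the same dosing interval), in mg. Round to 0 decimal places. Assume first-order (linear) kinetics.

To keep the same average steady-state level, dosing rate must scale with clearance.
CL ratio = 5.46 / 7.85 = 0.6955
New dose (same interval) = 540 × 0.6955 = 375.6 mg

376 mg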